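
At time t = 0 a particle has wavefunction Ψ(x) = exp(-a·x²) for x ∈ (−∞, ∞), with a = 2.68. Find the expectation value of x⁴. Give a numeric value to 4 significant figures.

⟨x⁴⟩ = ∫ x⁴·|Ψ|² dx / ∫|Ψ|² dx (integrals over the domain).
Gaussian moments: ∫x^(2j)·e^(−2ax²) dx = (2j−1)!!/(4a)^j · √(π/(2a)), odd powers integrate to 0; here √(π/(2a)) = 0.76558.
State is unnormalized: ∫|Ψ|² dx = 0.76558, and ∫Ψ*·x⁴·Ψ dx = 0.019986, so ⟨x⁴⟩ = 0.019986 / 0.76558.
⟨x⁴⟩ = 0.026105.

0.02611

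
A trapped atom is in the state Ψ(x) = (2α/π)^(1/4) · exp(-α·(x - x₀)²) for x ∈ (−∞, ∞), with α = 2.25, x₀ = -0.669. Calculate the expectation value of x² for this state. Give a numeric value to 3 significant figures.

⟨x²⟩ = ∫ x²·|Ψ|² dx (integrals over the domain).
Gaussian moments (u = x − x₀): ∫u^(2j)·e^(−2αu²) du = (2j−1)!!/(4α)^j · √(π/(2α)), odd powers integrate to 0; here √(π/(2α)) = 0.83554.
⟨x²⟩ = 0.55867.

0.559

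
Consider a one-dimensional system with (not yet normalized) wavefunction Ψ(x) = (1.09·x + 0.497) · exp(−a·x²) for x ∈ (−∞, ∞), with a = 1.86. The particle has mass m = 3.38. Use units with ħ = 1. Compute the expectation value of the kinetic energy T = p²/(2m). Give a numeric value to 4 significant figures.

0.4912

T = −(ħ²/2m) d²/dx², so ⟨T⟩ = −(ħ²/2m) ∫ Ψ*·Ψ'' dx / ∫|Ψ|² dx; with m = 3.38.
Expand each integrand as polynomial × e^(−2ax²) and use ∫x^(2j)·e^(−2ax²) dx = (2j−1)!!/(4a)^j · √(π/(2a)), odd powers → 0; here √(π/(2a)) = 0.91897. Differentiate with the product rule, d/dx e^(−ax²) = −2ax·e^(−ax²).
State is unnormalized: ∫|Ψ|² dx = 0.37375, and ∫Ψ*·(−ħ²/2m · Ψ'') dx = 0.18359, so ⟨T⟩ = 0.18359 / 0.37375.
⟨T⟩ = 0.49122.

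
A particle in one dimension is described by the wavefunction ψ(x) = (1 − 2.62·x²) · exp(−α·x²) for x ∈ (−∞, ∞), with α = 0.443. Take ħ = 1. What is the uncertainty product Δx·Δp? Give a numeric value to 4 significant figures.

2.381

Δx = √(⟨x²⟩−⟨x⟩²), Δp = √(⟨p²⟩−⟨p⟩²).
Expand each integrand as polynomial × e^(−2αx²) and use ∫x^(2j)·e^(−2αx²) dx = (2j−1)!!/(4α)^j · √(π/(2α)), odd powers → 0; here √(π/(2α)) = 1.8830. Differentiate with the product rule, d/dx e^(−αx²) = −2αx·e^(−αx²).
Normalization: ∫|ψ|² dx = 8.6643.
⟨x⟩ = 0.0000, ⟨x²⟩ = 3.0564 ⇒ Δx = 1.7483.
⟨p⟩ = 0.0000, ⟨p²⟩ = 1.8543 ⇒ Δp = 1.3617.
Δx·Δp = 2.3807.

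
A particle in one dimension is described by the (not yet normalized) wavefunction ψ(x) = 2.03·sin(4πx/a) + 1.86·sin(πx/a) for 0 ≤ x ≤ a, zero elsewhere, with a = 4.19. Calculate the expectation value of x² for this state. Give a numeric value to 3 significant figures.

⟨x²⟩ = ∫ x²·|ψ|² dx / ∫|ψ|² dx (integrals over the domain).
On 0 ≤ x ≤ a (j ≠ l): ∫sin²(jπx/a) dx = a/2, ∫sin(jπx/a)·sin(lπx/a) dx = 0; diagonal moments ∫x·sin²(jπx/a) dx = a²/4, ∫x²·sin²(jπx/a) dx = a³·(1/6 − 1/(4j²π²)); cross terms ∫x·sin(jπx/a)·sin(lπx/a) dx = 0 for j + l even and −4jla²/(π²(j² − l²)²) for j + l odd, ∫x²·sin(jπx/a)·sin(lπx/a) dx = (−1)^(j+l)·4jla³/(π²(j² − l²)²); higher powers the same way via product-to-sum and parts.
State is unnormalized: ∫|ψ|² dx = 15.881, and ∫ψ*·x²·ψ dx = 82.008, so ⟨x²⟩ = 82.008 / 15.881.
⟨x²⟩ = 5.1639.

5.16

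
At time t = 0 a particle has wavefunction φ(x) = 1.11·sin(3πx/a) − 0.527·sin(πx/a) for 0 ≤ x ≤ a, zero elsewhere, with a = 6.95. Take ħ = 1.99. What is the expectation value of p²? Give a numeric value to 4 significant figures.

p² φ = −ħ² d²φ/dx²; ⟨p²⟩ = −ħ² ∫ φ*·φ'' dx / ∫|φ|² dx.
d²/dx² sin(jπx/a) = −(jπ/a)²·sin(jπx/a); on 0 ≤ x ≤ a, ∫sin²(jπx/a) dx = a/2 and ∫sin(jπx/a)·sin(lπx/a) dx = 0 for j ≠ l, so only diagonal terms survive in ∫|φ|² and ∫φ·φ″; ∫φ·φ′ dx = [φ²/2] between the walls = 0.
State is unnormalized: ∫|φ|² dx = 5.2467, and ∫φ*·(−ħ² φ'') dx = 31.961, so ⟨p²⟩ = 31.961 / 5.2467.
⟨p²⟩ = 6.0917.

6.092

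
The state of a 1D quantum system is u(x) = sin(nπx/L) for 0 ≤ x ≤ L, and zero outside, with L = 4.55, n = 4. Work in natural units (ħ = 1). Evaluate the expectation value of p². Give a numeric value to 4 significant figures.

p² u = −ħ² d²u/dx²; ⟨p²⟩ = −ħ² ∫ u*·u'' dx / ∫|u|² dx.
d/dx sin(nπx/L) = (nπ/L)·cos(nπx/L) and d²/dx² sin(nπx/L) = −(nπ/L)²·sin(nπx/L); on 0 ≤ x ≤ L, ∫sin²(nπx/L) dx = L/2 and ∫sin(nπx/L)·cos(nπx/L) dx = 0.
State is unnormalized: ∫|u|² dx = 2.2750, and ∫u*·(−ħ² u'') dx = 17.353, so ⟨p²⟩ = 17.353 / 2.2750.
⟨p²⟩ = 7.6278.

7.628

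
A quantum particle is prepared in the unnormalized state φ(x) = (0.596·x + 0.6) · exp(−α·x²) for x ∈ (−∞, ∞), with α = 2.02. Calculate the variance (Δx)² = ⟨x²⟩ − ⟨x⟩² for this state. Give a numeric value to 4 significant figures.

Compute ⟨x⟩ and ⟨x²⟩ separately, then (Δx)² = ⟨x²⟩ − ⟨x⟩².
Expand each integrand as polynomial × e^(−2αx²) and use ∫x^(2j)·e^(−2αx²) dx = (2j−1)!!/(4α)^j · √(π/(2α)), odd powers → 0; here √(π/(2α)) = 0.88183.
Normalization: ∫|φ|² dx = 0.35623.
⟨x⟩ = 0.21912 and ⟨x²⟩ = 0.15070.
(Δx)² = 0.15070 − (0.21912)² = 0.10269.

0.1027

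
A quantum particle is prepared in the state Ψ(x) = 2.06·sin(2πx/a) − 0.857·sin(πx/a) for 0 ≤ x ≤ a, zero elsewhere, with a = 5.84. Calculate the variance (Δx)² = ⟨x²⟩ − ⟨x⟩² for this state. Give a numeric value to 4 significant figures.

1.662

Compute ⟨x⟩ and ⟨x²⟩ separately, then (Δx)² = ⟨x²⟩ − ⟨x⟩².
On 0 ≤ x ≤ a (j ≠ l): ∫sin²(jπx/a) dx = a/2, ∫sin(jπx/a)·sin(lπx/a) dx = 0; diagonal moments ∫x·sin²(jπx/a) dx = a²/4, ∫x²·sin²(jπx/a) dx = a³·(1/6 − 1/(4j²π²)); cross terms ∫x·sin(jπx/a)·sin(lπx/a) dx = 0 for j + l even and −4jla²/(π²(j² − l²)²) for j + l odd, ∫x²·sin(jπx/a)·sin(lπx/a) dx = (−1)^(j+l)·4jla³/(π²(j² − l²)²); higher powers the same way via product-to-sum and parts.
Normalization: ∫|Ψ|² dx = 14.536.
⟨x⟩ = 3.6661 and ⟨x²⟩ = 15.103.
(Δx)² = 15.103 − (3.6661)² = 1.6623.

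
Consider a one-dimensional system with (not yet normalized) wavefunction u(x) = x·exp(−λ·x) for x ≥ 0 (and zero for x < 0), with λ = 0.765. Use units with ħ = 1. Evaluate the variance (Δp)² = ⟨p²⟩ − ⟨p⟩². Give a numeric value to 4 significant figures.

Compute ⟨p⟩ and ⟨p²⟩ separately; (Δp)² = ⟨p²⟩ − ⟨p⟩².
Differentiate x·exp(−λ·x) with the product rule; every integrand then reduces to terms xʲ·e^(−2λx) on [0, ∞), with ∫₀^∞ xʲ·e^(−2λx) dx = j!/(2λ)^(j+1).
Normalization: ∫|u|² dx = 0.55841.
⟨p⟩ = 0.0000 and ⟨p²⟩ = 0.58523.
(Δp)² = 0.58523 − (0.0000)² = 0.58523.

0.5852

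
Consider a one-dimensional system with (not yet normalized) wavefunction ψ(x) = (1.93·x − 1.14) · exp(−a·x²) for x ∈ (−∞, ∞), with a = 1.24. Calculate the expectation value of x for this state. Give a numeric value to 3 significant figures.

⟨x⟩ = ∫ x·|ψ|² dx / ∫|ψ|² dx (integrals over the domain).
Expand each integrand as polynomial × e^(−2ax²) and use ∫x^(2j)·e^(−2ax²) dx = (2j−1)!!/(4a)^j · √(π/(2a)), odd powers → 0; here √(π/(2a)) = 1.1255.
State is unnormalized: ∫|ψ|² dx = 2.3080, and ∫ψ*·x·ψ dx = -0.99853, so ⟨x⟩ = -0.99853 / 2.3080.
⟨x⟩ = -0.43265.

-0.433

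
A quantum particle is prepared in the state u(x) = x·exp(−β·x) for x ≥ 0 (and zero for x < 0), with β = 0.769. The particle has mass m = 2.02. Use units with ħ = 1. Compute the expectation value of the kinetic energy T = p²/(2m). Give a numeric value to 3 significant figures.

T = −(ħ²/2m) d²/dx², so ⟨T⟩ = −(ħ²/2m) ∫ u*·u'' dx / ∫|u|² dx; with m = 2.02.
Differentiate x·exp(−β·x) with the product rule; every integrand then reduces to terms xʲ·e^(−2βx) on [0, ∞), with ∫₀^∞ xʲ·e^(−2βx) dx = j!/(2β)^(j+1).
State is unnormalized: ∫|u|² dx = 0.54974, and ∫u*·(−ħ²/2m · u'') dx = 0.080470, so ⟨T⟩ = 0.080470 / 0.54974.
⟨T⟩ = 0.14638.

0.146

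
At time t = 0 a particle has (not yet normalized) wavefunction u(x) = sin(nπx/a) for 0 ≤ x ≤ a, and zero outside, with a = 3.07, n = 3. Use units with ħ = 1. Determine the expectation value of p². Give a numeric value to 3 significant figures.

9.42

p² u = −ħ² d²u/dx²; ⟨p²⟩ = −ħ² ∫ u*·u'' dx / ∫|u|² dx.
d/dx sin(nπx/a) = (nπ/a)·cos(nπx/a) and d²/dx² sin(nπx/a) = −(nπ/a)²·sin(nπx/a); on 0 ≤ x ≤ a, ∫sin²(nπx/a) dx = a/2 and ∫sin(nπx/a)·cos(nπx/a) dx = 0.
State is unnormalized: ∫|u|² dx = 1.5350, and ∫u*·(−ħ² u'') dx = 14.467, so ⟨p²⟩ = 14.467 / 1.5350.
⟨p²⟩ = 9.4247.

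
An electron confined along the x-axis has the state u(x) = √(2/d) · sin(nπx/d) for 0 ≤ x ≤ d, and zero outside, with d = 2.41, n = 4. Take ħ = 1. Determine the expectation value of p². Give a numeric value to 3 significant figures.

27.2

p² u = −ħ² d²u/dx²; ⟨p²⟩ = −ħ² ∫ u*·u'' dx.
d/dx sin(nπx/d) = (nπ/d)·cos(nπx/d) and d²/dx² sin(nπx/d) = −(nπ/d)²·sin(nπx/d); on 0 ≤ x ≤ d, ∫sin²(nπx/d) dx = d/2 and ∫sin(nπx/d)·cos(nπx/d) dx = 0.
⟨p²⟩ = 27.189.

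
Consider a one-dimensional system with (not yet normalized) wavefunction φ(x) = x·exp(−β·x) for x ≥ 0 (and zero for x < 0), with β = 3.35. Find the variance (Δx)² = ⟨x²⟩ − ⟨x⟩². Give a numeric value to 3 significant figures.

0.0668

Compute ⟨x⟩ and ⟨x²⟩ separately, then (Δx)² = ⟨x²⟩ − ⟨x⟩².
Every integrand reduces to terms xʲ·e^(−2βx) on [0, ∞); use ∫₀^∞ xʲ·e^(−2βx) dx = j!/(2β)^(j+1).
Normalization: ∫|φ|² dx = 0.0066498.
⟨x⟩ = 0.44776 and ⟨x²⟩ = 0.26732.
(Δx)² = 0.26732 − (0.44776)² = 0.066830.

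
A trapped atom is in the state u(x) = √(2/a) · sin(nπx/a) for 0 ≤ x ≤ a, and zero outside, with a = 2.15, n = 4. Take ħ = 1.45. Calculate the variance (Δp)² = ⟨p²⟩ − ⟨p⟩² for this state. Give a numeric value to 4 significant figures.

71.83

Compute ⟨p⟩ and ⟨p²⟩ separately; (Δp)² = ⟨p²⟩ − ⟨p⟩².
d/dx sin(nπx/a) = (nπ/a)·cos(nπx/a) and d²/dx² sin(nπx/a) = −(nπ/a)²·sin(nπx/a); on 0 ≤ x ≤ a, ∫sin²(nπx/a) dx = a/2 and ∫sin(nπx/a)·cos(nπx/a) dx = 0.
⟨p⟩ = 0.0000 and ⟨p²⟩ = 71.826.
(Δp)² = 71.826 − (0.0000)² = 71.826.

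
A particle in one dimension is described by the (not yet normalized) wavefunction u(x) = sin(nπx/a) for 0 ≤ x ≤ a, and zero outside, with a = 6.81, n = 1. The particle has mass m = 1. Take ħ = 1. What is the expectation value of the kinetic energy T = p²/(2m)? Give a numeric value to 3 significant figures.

0.106

T = −(ħ²/2m) d²/dx², so ⟨T⟩ = −(ħ²/2m) ∫ u*·u'' dx / ∫|u|² dx; with m = 1.
d/dx sin(nπx/a) = (nπ/a)·cos(nπx/a) and d²/dx² sin(nπx/a) = −(nπ/a)²·sin(nπx/a); on 0 ≤ x ≤ a, ∫sin²(nπx/a) dx = a/2 and ∫sin(nπx/a)·cos(nπx/a) dx = 0.
State is unnormalized: ∫|u|² dx = 3.4050, and ∫u*·(−ħ²/2m · u'') dx = 0.36232, so ⟨T⟩ = 0.36232 / 3.4050.
⟨T⟩ = 0.10641.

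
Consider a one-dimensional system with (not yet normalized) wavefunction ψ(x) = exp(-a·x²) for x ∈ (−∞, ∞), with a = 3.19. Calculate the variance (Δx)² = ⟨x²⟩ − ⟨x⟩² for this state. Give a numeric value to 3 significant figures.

Compute ⟨x⟩ and ⟨x²⟩ separately, then (Δx)² = ⟨x²⟩ − ⟨x⟩².
Gaussian moments: ∫x^(2j)·e^(−2ax²) dx = (2j−1)!!/(4a)^j · √(π/(2a)), odd powers integrate to 0; here √(π/(2a)) = 0.70172.
Normalization: ∫|ψ|² dx = 0.70172.
⟨x⟩ = 0.0000 and ⟨x²⟩ = 0.078370.
(Δx)² = 0.078370 − (0.0000)² = 0.078370.

0.0784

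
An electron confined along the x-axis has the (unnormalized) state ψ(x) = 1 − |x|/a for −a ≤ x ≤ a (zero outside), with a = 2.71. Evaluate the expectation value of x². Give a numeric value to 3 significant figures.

0.734

⟨x²⟩ = ∫ x²·|ψ|² dx / ∫|ψ|² dx (integrals over the domain).
ψ is even, so ∫ over [−a, a] = 2∫₀ᵃ with ψ = 1 − x/a there: ∫₀ᵃ (1 − x/a)² dx = a/3, ∫₀ᵃ x²(1 − x/a)² dx = a³/30, ∫₀ᵃ x⁴(1 − x/a)² dx = a⁵/105.
State is unnormalized: ∫|ψ|² dx = 1.8067, and ∫ψ*·x²·ψ dx = 1.3268, so ⟨x²⟩ = 1.3268 / 1.8067.
⟨x²⟩ = 0.73441.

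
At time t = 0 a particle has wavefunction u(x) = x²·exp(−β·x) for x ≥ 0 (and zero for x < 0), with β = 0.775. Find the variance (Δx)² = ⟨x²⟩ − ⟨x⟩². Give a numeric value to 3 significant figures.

Compute ⟨x⟩ and ⟨x²⟩ separately, then (Δx)² = ⟨x²⟩ − ⟨x⟩².
Every integrand reduces to terms xʲ·e^(−2βx) on [0, ∞); use ∫₀^∞ xʲ·e^(−2βx) dx = j!/(2β)^(j+1).
Normalization: ∫|u|² dx = 2.6826.
⟨x⟩ = 3.2258 and ⟨x²⟩ = 12.487.
(Δx)² = 12.487 − (3.2258)² = 2.0812.

2.08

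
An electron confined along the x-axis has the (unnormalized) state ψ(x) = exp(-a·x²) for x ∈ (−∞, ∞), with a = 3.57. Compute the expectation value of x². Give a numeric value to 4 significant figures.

⟨x²⟩ = ∫ x²·|ψ|² dx / ∫|ψ|² dx (integrals over the domain).
Gaussian moments: ∫x^(2j)·e^(−2ax²) dx = (2j−1)!!/(4a)^j · √(π/(2a)), odd powers integrate to 0; here √(π/(2a)) = 0.66332.
State is unnormalized: ∫|ψ|² dx = 0.66332, and ∫ψ*·x²·ψ dx = 0.046451, so ⟨x²⟩ = 0.046451 / 0.66332.
⟨x²⟩ = 0.070028.

0.07003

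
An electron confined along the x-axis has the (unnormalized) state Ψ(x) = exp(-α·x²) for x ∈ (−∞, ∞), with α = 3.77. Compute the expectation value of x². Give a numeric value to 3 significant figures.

0.0663

⟨x²⟩ = ∫ x²·|Ψ|² dx / ∫|Ψ|² dx (integrals over the domain).
Gaussian moments: ∫x^(2j)·e^(−2αx²) dx = (2j−1)!!/(4α)^j · √(π/(2α)), odd powers integrate to 0; here √(π/(2α)) = 0.64549.
State is unnormalized: ∫|Ψ|² dx = 0.64549, and ∫Ψ*·x²·Ψ dx = 0.042804, so ⟨x²⟩ = 0.042804 / 0.64549.
⟨x²⟩ = 0.066313.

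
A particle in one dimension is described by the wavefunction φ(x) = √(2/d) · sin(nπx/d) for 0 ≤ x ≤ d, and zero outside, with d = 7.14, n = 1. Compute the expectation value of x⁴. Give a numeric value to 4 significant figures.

296.5

⟨x⁴⟩ = ∫ x⁴·|φ|² dx (integrals over the domain).
With sin²θ = (1 − cos2θ)/2 on 0 ≤ x ≤ d: ∫sin²(nπx/d) dx = d/2, ∫x·sin²(nπx/d) dx = d²/4, ∫x²·sin²(nπx/d) dx = d³·(1/6 − 1/(4n²π²)); higher powers xᵏ the same way, integrating xᵏ·cos(2nπx/d) by parts.
⟨x⁴⟩ = 296.48.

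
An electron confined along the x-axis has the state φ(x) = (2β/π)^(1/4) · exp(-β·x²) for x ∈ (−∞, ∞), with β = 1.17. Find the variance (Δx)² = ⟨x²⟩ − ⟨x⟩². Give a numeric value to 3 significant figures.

0.214

Compute ⟨x⟩ and ⟨x²⟩ separately, then (Δx)² = ⟨x²⟩ − ⟨x⟩².
Gaussian moments: ∫x^(2j)·e^(−2βx²) dx = (2j−1)!!/(4β)^j · √(π/(2β)), odd powers integrate to 0; here √(π/(2β)) = 1.1587.
⟨x⟩ = 0.0000 and ⟨x²⟩ = 0.21368.
(Δx)² = 0.21368 − (0.0000)² = 0.21368.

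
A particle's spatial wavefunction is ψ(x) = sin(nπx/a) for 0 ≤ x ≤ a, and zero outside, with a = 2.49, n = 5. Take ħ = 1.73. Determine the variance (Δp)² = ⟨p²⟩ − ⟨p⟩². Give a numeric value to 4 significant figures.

119.1

Compute ⟨p⟩ and ⟨p²⟩ separately; (Δp)² = ⟨p²⟩ − ⟨p⟩².
d/dx sin(nπx/a) = (nπ/a)·cos(nπx/a) and d²/dx² sin(nπx/a) = −(nπ/a)²·sin(nπx/a); on 0 ≤ x ≤ a, ∫sin²(nπx/a) dx = a/2 and ∫sin(nπx/a)·cos(nπx/a) dx = 0.
Normalization: ∫|ψ|² dx = 1.2450.
⟨p⟩ = 0.0000 and ⟨p²⟩ = 119.11.
(Δp)² = 119.11 − (0.0000)² = 119.11.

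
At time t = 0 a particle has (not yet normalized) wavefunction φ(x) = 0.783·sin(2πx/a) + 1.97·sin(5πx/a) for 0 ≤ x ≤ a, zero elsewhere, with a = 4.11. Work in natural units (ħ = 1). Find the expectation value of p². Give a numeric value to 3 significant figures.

p² φ = −ħ² d²φ/dx²; ⟨p²⟩ = −ħ² ∫ φ*·φ'' dx / ∫|φ|² dx.
d²/dx² sin(jπx/a) = −(jπ/a)²·sin(jπx/a); on 0 ≤ x ≤ a, ∫sin²(jπx/a) dx = a/2 and ∫sin(jπx/a)·sin(lπx/a) dx = 0 for j ≠ l, so only diagonal terms survive in ∫|φ|² and ∫φ·φ″; ∫φ·φ′ dx = [φ²/2] between the walls = 0.
State is unnormalized: ∫|φ|² dx = 9.2351, and ∫φ*·(−ħ² φ'') dx = 119.44, so ⟨p²⟩ = 119.44 / 9.2351.
⟨p²⟩ = 12.933.

12.9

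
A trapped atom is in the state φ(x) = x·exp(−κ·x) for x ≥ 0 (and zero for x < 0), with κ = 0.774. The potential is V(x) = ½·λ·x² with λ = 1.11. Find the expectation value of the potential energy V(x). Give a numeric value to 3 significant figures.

2.78

⟨V⟩ = ∫ V(x)·|φ|² dx / ∫|φ|² dx.
Every integrand reduces to terms xʲ·e^(−2κx) on [0, ∞); use ∫₀^∞ xʲ·e^(−2κx) dx = j!/(2κ)^(j+1).
State is unnormalized: ∫|φ|² dx = 0.53916, and ∫φ*·V(x)·φ dx = 1.4985, so ⟨V⟩ = 1.4985 / 0.53916.
⟨V⟩ = 2.7793.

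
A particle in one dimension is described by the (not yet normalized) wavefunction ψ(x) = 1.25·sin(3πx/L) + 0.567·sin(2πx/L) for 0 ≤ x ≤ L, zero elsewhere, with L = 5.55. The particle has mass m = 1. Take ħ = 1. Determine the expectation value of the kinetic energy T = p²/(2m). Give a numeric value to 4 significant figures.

1.305

T = −(ħ²/2m) d²/dx², so ⟨T⟩ = −(ħ²/2m) ∫ ψ*·ψ'' dx / ∫|ψ|² dx; with m = 1.
d²/dx² sin(jπx/L) = −(jπ/L)²·sin(jπx/L); on 0 ≤ x ≤ L, ∫sin²(jπx/L) dx = L/2 and ∫sin(jπx/L)·sin(lπx/L) dx = 0 for j ≠ l, so only diagonal terms survive in ∫|ψ|² and ∫ψ·ψ″; ∫ψ·ψ′ dx = [ψ²/2] between the walls = 0.
State is unnormalized: ∫|ψ|² dx = 5.2281, and ∫ψ*·(−ħ²/2m · ψ'') dx = 6.8236, so ⟨T⟩ = 6.8236 / 5.2281.
⟨T⟩ = 1.3052.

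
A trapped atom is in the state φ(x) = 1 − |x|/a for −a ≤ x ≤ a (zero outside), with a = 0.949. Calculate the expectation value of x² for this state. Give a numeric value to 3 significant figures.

⟨x²⟩ = ∫ x²·|φ|² dx / ∫|φ|² dx (integrals over the domain).
φ is even, so ∫ over [−a, a] = 2∫₀ᵃ with φ = 1 − x/a there: ∫₀ᵃ (1 − x/a)² dx = a/3, ∫₀ᵃ x²(1 − x/a)² dx = a³/30, ∫₀ᵃ x⁴(1 − x/a)² dx = a⁵/105.
State is unnormalized: ∫|φ|² dx = 0.63267, and ∫φ*·x²·φ dx = 0.056978, so ⟨x²⟩ = 0.056978 / 0.63267.
⟨x²⟩ = 0.090060.

0.0901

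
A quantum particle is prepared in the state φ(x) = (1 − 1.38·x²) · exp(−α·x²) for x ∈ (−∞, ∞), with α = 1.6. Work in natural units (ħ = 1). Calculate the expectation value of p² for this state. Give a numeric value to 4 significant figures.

p² φ = −ħ² d²φ/dx²; ⟨p²⟩ = −ħ² ∫ φ*·φ'' dx / ∫|φ|² dx.
Expand each integrand as polynomial × e^(−2αx²) and use ∫x^(2j)·e^(−2αx²) dx = (2j−1)!!/(4α)^j · √(π/(2α)), odd powers → 0; here √(π/(2α)) = 0.99083. Differentiate with the product rule, d/dx e^(−αx²) = −2αx·e^(−αx²).
State is unnormalized: ∫|φ|² dx = 0.70174, and ∫φ*·(−ħ² φ'') dx = 2.7850, so ⟨p²⟩ = 2.7850 / 0.70174.
⟨p²⟩ = 3.9687.

3.969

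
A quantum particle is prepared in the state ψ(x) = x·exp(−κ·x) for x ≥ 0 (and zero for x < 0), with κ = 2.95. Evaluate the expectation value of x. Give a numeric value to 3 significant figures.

⟨x⟩ = ∫ x·|ψ|² dx / ∫|ψ|² dx (integrals over the domain).
Every integrand reduces to terms xʲ·e^(−2κx) on [0, ∞); use ∫₀^∞ xʲ·e^(−2κx) dx = j!/(2κ)^(j+1).
State is unnormalized: ∫|ψ|² dx = 0.0097381, and ∫ψ*·x·ψ dx = 0.0049516, so ⟨x⟩ = 0.0049516 / 0.0097381.
⟨x⟩ = 0.50847.

0.508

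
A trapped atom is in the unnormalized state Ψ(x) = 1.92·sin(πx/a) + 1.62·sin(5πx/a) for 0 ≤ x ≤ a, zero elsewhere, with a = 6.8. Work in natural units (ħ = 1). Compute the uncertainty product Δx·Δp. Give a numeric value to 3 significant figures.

Δx = √(⟨x²⟩−⟨x⟩²), Δp = √(⟨p²⟩−⟨p⟩²).
On 0 ≤ x ≤ a (j ≠ l): ∫sin²(jπx/a) dx = a/2, ∫sin(jπx/a)·sin(lπx/a) dx = 0; diagonal moments ∫x·sin²(jπx/a) dx = a²/4, ∫x²·sin²(jπx/a) dx = a³·(1/6 − 1/(4j²π²)); cross terms ∫x·sin(jπx/a)·sin(lπx/a) dx = 0 for j + l even and −4jla²/(π²(j² − l²)²) for j + l odd, ∫x²·sin(jπx/a)·sin(lπx/a) dx = (−1)^(j+l)·4jla³/(π²(j² − l²)²); higher powers the same way via product-to-sum and parts. d²/dx² sin(jπx/a) = −(jπ/a)²·sin(jπx/a); on 0 ≤ x ≤ a, ∫sin²(jπx/a) dx = a/2 and ∫sin(jπx/a)·sin(lπx/a) dx = 0 for j ≠ l, so only diagonal terms survive in ∫|Ψ|² and ∫Ψ·Ψ″; ∫Ψ·Ψ′ dx = [Ψ²/2] between the walls = 0.
Normalization: ∫|Ψ|² dx = 21.457.
⟨x⟩ = 3.4000, ⟨x²⟩ = 14.327 ⇒ Δx = 1.6633.
⟨p⟩ = 0.0000, ⟨p²⟩ = 2.3437 ⇒ Δp = 1.5309.
Δx·Δp = 2.5465.

2.55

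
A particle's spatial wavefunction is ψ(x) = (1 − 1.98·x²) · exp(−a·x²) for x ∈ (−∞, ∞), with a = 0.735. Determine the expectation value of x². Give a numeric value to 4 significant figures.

⟨x²⟩ = ∫ x²·|ψ|² dx / ∫|ψ|² dx (integrals over the domain).
Expand each integrand as polynomial × e^(−2ax²) and use ∫x^(2j)·e^(−2ax²) dx = (2j−1)!!/(4a)^j · √(π/(2a)), odd powers → 0; here √(π/(2a)) = 1.4619.
State is unnormalized: ∫|ψ|² dx = 1.4820, and ∫ψ*·x²·ψ dx = 1.8709, so ⟨x²⟩ = 1.8709 / 1.4820.
⟨x²⟩ = 1.2624.

1.262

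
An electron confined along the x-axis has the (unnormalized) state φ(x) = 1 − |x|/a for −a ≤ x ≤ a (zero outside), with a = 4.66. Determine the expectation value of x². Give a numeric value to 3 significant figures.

2.17

⟨x²⟩ = ∫ x²·|φ|² dx / ∫|φ|² dx (integrals over the domain).
φ is even, so ∫ over [−a, a] = 2∫₀ᵃ with φ = 1 − x/a there: ∫₀ᵃ (1 − x/a)² dx = a/3, ∫₀ᵃ x²(1 − x/a)² dx = a³/30, ∫₀ᵃ x⁴(1 − x/a)² dx = a⁵/105.
State is unnormalized: ∫|φ|² dx = 3.1067, and ∫φ*·x²·φ dx = 6.7463, so ⟨x²⟩ = 6.7463 / 3.1067.
⟨x²⟩ = 2.1716.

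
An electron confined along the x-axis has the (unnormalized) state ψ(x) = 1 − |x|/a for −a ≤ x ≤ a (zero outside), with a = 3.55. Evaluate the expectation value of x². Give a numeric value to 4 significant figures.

⟨x²⟩ = ∫ x²·|ψ|² dx / ∫|ψ|² dx (integrals over the domain).
ψ is even, so ∫ over [−a, a] = 2∫₀ᵃ with ψ = 1 − x/a there: ∫₀ᵃ (1 − x/a)² dx = a/3, ∫₀ᵃ x²(1 − x/a)² dx = a³/30, ∫₀ᵃ x⁴(1 − x/a)² dx = a⁵/105.
State is unnormalized: ∫|ψ|² dx = 2.3667, and ∫ψ*·x²·ψ dx = 2.9826, so ⟨x²⟩ = 2.9826 / 2.3667.
⟨x²⟩ = 1.2603.

1.260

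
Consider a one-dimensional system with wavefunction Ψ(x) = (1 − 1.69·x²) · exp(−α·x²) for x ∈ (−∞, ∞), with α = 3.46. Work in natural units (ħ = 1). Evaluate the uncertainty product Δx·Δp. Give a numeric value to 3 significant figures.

Δx = √(⟨x²⟩−⟨x⟩²), Δp = √(⟨p²⟩−⟨p⟩²).
Expand each integrand as polynomial × e^(−2αx²) and use ∫x^(2j)·e^(−2αx²) dx = (2j−1)!!/(4α)^j · √(π/(2α)), odd powers → 0; here √(π/(2α)) = 0.67379. Differentiate with the product rule, d/dx e^(−αx²) = −2αx·e^(−αx²).
Normalization: ∫|Ψ|² dx = 0.53937.
⟨x⟩ = 0.0000, ⟨x²⟩ = 0.044318 ⇒ Δx = 0.21052.
⟨p⟩ = 0.0000, ⟨p²⟩ = 5.8289 ⇒ Δp = 2.4143.
Δx·Δp = 0.50826.

0.508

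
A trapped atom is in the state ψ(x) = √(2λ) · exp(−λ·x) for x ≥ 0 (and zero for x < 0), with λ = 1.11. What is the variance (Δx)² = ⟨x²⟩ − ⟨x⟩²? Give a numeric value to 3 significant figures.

0.203

Compute ⟨x⟩ and ⟨x²⟩ separately, then (Δx)² = ⟨x²⟩ − ⟨x⟩².
Every integrand reduces to terms xʲ·e^(−2λx) on [0, ∞); use ∫₀^∞ xʲ·e^(−2λx) dx = j!/(2λ)^(j+1).
⟨x⟩ = 0.45045 and ⟨x²⟩ = 0.40581.
(Δx)² = 0.40581 − (0.45045)² = 0.20291.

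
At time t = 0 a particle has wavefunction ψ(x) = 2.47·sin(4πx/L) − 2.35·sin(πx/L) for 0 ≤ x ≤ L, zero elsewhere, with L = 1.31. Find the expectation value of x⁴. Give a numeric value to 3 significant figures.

0.536

⟨x⁴⟩ = ∫ x⁴·|ψ|² dx / ∫|ψ|² dx (integrals over the domain).
On 0 ≤ x ≤ L (j ≠ l): ∫sin²(jπx/L) dx = L/2, ∫sin(jπx/L)·sin(lπx/L) dx = 0; diagonal moments ∫x·sin²(jπx/L) dx = L²/4, ∫x²·sin²(jπx/L) dx = L³·(1/6 − 1/(4j²π²)); cross terms ∫x·sin(jπx/L)·sin(lπx/L) dx = 0 for j + l even and −4jlL²/(π²(j² − l²)²) for j + l odd, ∫x²·sin(jπx/L)·sin(lπx/L) dx = (−1)^(j+l)·4jlL³/(π²(j² − l²)²); higher powers the same way via product-to-sum and parts.
State is unnormalized: ∫|ψ|² dx = 7.6133, and ∫ψ*·x⁴·ψ dx = 4.0812, so ⟨x⁴⟩ = 4.0812 / 7.6133.
⟨x⁴⟩ = 0.53606.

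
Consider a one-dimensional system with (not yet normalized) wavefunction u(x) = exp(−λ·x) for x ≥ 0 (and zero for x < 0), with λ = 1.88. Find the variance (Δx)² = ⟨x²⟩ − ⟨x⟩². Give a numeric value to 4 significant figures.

0.07073

Compute ⟨x⟩ and ⟨x²⟩ separately, then (Δx)² = ⟨x²⟩ − ⟨x⟩².
Every integrand reduces to terms xʲ·e^(−2λx) on [0, ∞); use ∫₀^∞ xʲ·e^(−2λx) dx = j!/(2λ)^(j+1).
Normalization: ∫|u|² dx = 0.26596.
⟨x⟩ = 0.26596 and ⟨x²⟩ = 0.14147.
(Δx)² = 0.14147 − (0.26596)² = 0.070733.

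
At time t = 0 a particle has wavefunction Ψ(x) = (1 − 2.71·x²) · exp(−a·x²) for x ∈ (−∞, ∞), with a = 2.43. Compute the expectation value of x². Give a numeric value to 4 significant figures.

⟨x²⟩ = ∫ x²·|Ψ|² dx / ∫|Ψ|² dx (integrals over the domain).
Expand each integrand as polynomial × e^(−2ax²) and use ∫x^(2j)·e^(−2ax²) dx = (2j−1)!!/(4a)^j · √(π/(2a)), odd powers → 0; here √(π/(2a)) = 0.80400.
State is unnormalized: ∫|Ψ|² dx = 0.54317, and ∫Ψ*·x²·Ψ dx = 0.040792, so ⟨x²⟩ = 0.040792 / 0.54317.
⟨x²⟩ = 0.075100.

0.07510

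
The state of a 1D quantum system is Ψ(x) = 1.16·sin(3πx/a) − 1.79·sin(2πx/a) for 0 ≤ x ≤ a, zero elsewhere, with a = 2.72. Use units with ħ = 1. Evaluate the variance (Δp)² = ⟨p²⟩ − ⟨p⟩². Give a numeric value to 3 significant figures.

Compute ⟨p⟩ and ⟨p²⟩ separately; (Δp)² = ⟨p²⟩ − ⟨p⟩².
d²/dx² sin(jπx/a) = −(jπ/a)²·sin(jπx/a); on 0 ≤ x ≤ a, ∫sin²(jπx/a) dx = a/2 and ∫sin(jπx/a)·sin(lπx/a) dx = 0 for j ≠ l, so only diagonal terms survive in ∫|Ψ|² and ∫Ψ·Ψ″; ∫Ψ·Ψ′ dx = [Ψ²/2] between the walls = 0.
Normalization: ∫|Ψ|² dx = 6.1876.
⟨p⟩ = 0.0000 and ⟨p²⟩ = 7.3088.
(Δp)² = 7.3088 − (0.0000)² = 7.3088.

7.31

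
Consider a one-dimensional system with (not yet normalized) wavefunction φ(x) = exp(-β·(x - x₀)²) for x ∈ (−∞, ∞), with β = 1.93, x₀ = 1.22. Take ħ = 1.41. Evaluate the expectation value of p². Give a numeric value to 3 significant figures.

3.84

p² φ = −ħ² d²φ/dx²; ⟨p²⟩ = −ħ² ∫ φ*·φ'' dx / ∫|φ|² dx.
Gaussian moments (u = x − x₀): ∫u^(2j)·e^(−2βu²) du = (2j−1)!!/(4β)^j · √(π/(2β)), odd powers integrate to 0; here √(π/(2β)) = 0.90216. Derivatives: d/dx e^(−βu²) = −2βu·e^(−βu²), d²/dx² e^(−βu²) = (4β²u² − 2β)·e^(−βu²).
State is unnormalized: ∫|φ|² dx = 0.90216, and ∫φ*·(−ħ² φ'') dx = 3.4616, so ⟨p²⟩ = 3.4616 / 0.90216.
⟨p²⟩ = 3.8370.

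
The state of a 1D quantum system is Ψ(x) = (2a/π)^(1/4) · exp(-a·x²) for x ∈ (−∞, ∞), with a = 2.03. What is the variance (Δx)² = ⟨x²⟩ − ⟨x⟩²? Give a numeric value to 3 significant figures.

Compute ⟨x⟩ and ⟨x²⟩ separately, then (Δx)² = ⟨x²⟩ − ⟨x⟩².
Gaussian moments: ∫x^(2j)·e^(−2ax²) dx = (2j−1)!!/(4a)^j · √(π/(2a)), odd powers integrate to 0; here √(π/(2a)) = 0.87965.
⟨x⟩ = 0.0000 and ⟨x²⟩ = 0.12315.
(Δx)² = 0.12315 − (0.0000)² = 0.12315.

0.123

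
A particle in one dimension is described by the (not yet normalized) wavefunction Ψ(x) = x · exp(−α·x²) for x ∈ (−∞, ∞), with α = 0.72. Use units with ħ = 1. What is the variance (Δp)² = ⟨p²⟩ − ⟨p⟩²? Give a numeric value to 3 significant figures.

2.16

Compute ⟨p⟩ and ⟨p²⟩ separately; (Δp)² = ⟨p²⟩ − ⟨p⟩².
Expand each integrand as polynomial × e^(−2αx²) and use ∫x^(2j)·e^(−2αx²) dx = (2j−1)!!/(4α)^j · √(π/(2α)), odd powers → 0; here √(π/(2α)) = 1.4770. Differentiate with the product rule, d/dx e^(−αx²) = −2αx·e^(−αx²).
Normalization: ∫|Ψ|² dx = 0.51286.
⟨p⟩ = 0.0000 and ⟨p²⟩ = 2.1600.
(Δp)² = 2.1600 − (0.0000)² = 2.1600.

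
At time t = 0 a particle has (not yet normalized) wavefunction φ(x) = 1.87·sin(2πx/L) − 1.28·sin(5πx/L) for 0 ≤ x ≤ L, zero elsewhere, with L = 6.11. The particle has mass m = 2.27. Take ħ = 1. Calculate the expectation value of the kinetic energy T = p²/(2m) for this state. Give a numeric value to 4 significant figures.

0.6231

T = −(ħ²/2m) d²/dx², so ⟨T⟩ = −(ħ²/2m) ∫ φ*·φ'' dx / ∫|φ|² dx; with m = 2.27.
d²/dx² sin(jπx/L) = −(jπ/L)²·sin(jπx/L); on 0 ≤ x ≤ L, ∫sin²(jπx/L) dx = L/2 and ∫sin(jπx/L)·sin(lπx/L) dx = 0 for j ≠ l, so only diagonal terms survive in ∫|φ|² and ∫φ·φ″; ∫φ·φ′ dx = [φ²/2] between the walls = 0.
State is unnormalized: ∫|φ|² dx = 15.688, and ∫φ*·(−ħ²/2m · φ'') dx = 9.7751, so ⟨T⟩ = 9.7751 / 15.688.
⟨T⟩ = 0.62308.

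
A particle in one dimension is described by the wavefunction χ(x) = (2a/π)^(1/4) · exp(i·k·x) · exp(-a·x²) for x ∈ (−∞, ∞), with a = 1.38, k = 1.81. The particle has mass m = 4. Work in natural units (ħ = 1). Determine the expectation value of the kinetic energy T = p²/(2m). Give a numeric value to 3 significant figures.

0.582

T = −(ħ²/2m) d²/dx², so ⟨T⟩ = −(ħ²/2m) ∫ χ*·χ'' dx; with m = 4.
Gaussian moments: ∫x^(2j)·e^(−2ax²) dx = (2j−1)!!/(4a)^j · √(π/(2a)), odd powers integrate to 0; here √(π/(2a)) = 1.0669. Derivatives: χ′ = (ik − 2ax)·χ, χ″ = ((ik − 2ax)² − 2a)·χ; the odd-in-x pieces drop out.
⟨T⟩ = 0.58201.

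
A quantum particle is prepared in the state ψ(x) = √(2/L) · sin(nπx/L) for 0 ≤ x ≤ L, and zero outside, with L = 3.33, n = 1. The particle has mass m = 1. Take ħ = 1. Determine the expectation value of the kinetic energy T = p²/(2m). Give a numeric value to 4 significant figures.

0.4450

T = −(ħ²/2m) d²/dx², so ⟨T⟩ = −(ħ²/2m) ∫ ψ*·ψ'' dx; with m = 1.
d/dx sin(nπx/L) = (nπ/L)·cos(nπx/L) and d²/dx² sin(nπx/L) = −(nπ/L)²·sin(nπx/L); on 0 ≤ x ≤ L, ∫sin²(nπx/L) dx = L/2 and ∫sin(nπx/L)·cos(nπx/L) dx = 0.
⟨T⟩ = 0.44502.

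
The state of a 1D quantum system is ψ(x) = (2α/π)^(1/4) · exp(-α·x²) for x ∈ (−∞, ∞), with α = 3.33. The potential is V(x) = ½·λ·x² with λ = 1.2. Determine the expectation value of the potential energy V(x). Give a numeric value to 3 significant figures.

0.0450

⟨V⟩ = ∫ V(x)·|ψ|² dx.
Gaussian moments: ∫x^(2j)·e^(−2αx²) dx = (2j−1)!!/(4α)^j · √(π/(2α)), odd powers integrate to 0; here √(π/(2α)) = 0.68681.
⟨V⟩ = 0.045045.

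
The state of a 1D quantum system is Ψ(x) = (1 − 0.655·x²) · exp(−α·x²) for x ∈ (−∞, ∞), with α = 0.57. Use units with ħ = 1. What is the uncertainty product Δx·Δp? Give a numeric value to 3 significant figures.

Δx = √(⟨x²⟩−⟨x⟩²), Δp = √(⟨p²⟩−⟨p⟩²).
Expand each integrand as polynomial × e^(−2αx²) and use ∫x^(2j)·e^(−2αx²) dx = (2j−1)!!/(4α)^j · √(π/(2α)), odd powers → 0; here √(π/(2α)) = 1.6601. Differentiate with the product rule, d/dx e^(−αx²) = −2αx·e^(−αx²).
Normalization: ∫|Ψ|² dx = 1.1173.
⟨x⟩ = 0.0000, ⟨x²⟩ = 0.33514 ⇒ Δx = 0.57891.
⟨p⟩ = 0.0000, ⟨p²⟩ = 1.8228 ⇒ Δp = 1.3501.
Δx·Δp = 0.78159.

0.782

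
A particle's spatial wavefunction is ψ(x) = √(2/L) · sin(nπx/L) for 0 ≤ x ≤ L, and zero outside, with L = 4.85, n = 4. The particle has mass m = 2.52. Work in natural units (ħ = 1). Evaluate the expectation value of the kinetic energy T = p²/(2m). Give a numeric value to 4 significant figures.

T = −(ħ²/2m) d²/dx², so ⟨T⟩ = −(ħ²/2m) ∫ ψ*·ψ'' dx; with m = 2.52.
d/dx sin(nπx/L) = (nπ/L)·cos(nπx/L) and d²/dx² sin(nπx/L) = −(nπ/L)²·sin(nπx/L); on 0 ≤ x ≤ L, ∫sin²(nπx/L) dx = L/2 and ∫sin(nπx/L)·cos(nπx/L) dx = 0.
⟨T⟩ = 1.3320.

1.332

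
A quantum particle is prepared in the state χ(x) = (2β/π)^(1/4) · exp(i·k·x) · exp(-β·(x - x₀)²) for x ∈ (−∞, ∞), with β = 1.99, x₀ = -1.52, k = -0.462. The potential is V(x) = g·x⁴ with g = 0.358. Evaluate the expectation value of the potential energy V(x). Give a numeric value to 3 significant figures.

⟨V⟩ = ∫ V(x)·|χ|² dx.
Gaussian moments (u = x − x₀): ∫u^(2j)·e^(−2βu²) du = (2j−1)!!/(4β)^j · √(π/(2β)), odd powers integrate to 0; here √(π/(2β)) = 0.88845.
⟨V⟩ = 2.5514.

2.55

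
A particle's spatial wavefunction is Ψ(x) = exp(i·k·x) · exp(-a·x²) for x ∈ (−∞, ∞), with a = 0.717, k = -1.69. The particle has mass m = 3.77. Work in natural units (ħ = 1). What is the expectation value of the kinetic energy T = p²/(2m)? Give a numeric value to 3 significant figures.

0.474

T = −(ħ²/2m) d²/dx², so ⟨T⟩ = −(ħ²/2m) ∫ Ψ*·Ψ'' dx / ∫|Ψ|² dx; with m = 3.77.
Gaussian moments: ∫x^(2j)·e^(−2ax²) dx = (2j−1)!!/(4a)^j · √(π/(2a)), odd powers integrate to 0; here √(π/(2a)) = 1.4801. Derivatives: Ψ′ = (ik − 2ax)·Ψ, Ψ″ = ((ik − 2ax)² − 2a)·Ψ; the odd-in-x pieces drop out.
State is unnormalized: ∫|Ψ|² dx = 1.4801, and ∫Ψ*·(−ħ²/2m · Ψ'') dx = 0.70141, so ⟨T⟩ = 0.70141 / 1.4801.
⟨T⟩ = 0.47389.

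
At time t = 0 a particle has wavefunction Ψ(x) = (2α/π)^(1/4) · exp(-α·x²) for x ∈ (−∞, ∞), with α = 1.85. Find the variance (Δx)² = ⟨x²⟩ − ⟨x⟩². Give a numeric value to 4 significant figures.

0.1351

Compute ⟨x⟩ and ⟨x²⟩ separately, then (Δx)² = ⟨x²⟩ − ⟨x⟩².
Gaussian moments: ∫x^(2j)·e^(−2αx²) dx = (2j−1)!!/(4α)^j · √(π/(2α)), odd powers integrate to 0; here √(π/(2α)) = 0.92145.
⟨x⟩ = 0.0000 and ⟨x²⟩ = 0.13514.
(Δx)² = 0.13514 − (0.0000)² = 0.13514.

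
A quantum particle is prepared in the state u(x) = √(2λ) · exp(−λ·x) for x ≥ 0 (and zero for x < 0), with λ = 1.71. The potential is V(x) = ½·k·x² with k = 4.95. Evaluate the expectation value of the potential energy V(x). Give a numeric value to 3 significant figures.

0.423

⟨V⟩ = ∫ V(x)·|u|² dx.
Every integrand reduces to terms xʲ·e^(−2λx) on [0, ∞); use ∫₀^∞ xʲ·e^(−2λx) dx = j!/(2λ)^(j+1).
⟨V⟩ = 0.42321.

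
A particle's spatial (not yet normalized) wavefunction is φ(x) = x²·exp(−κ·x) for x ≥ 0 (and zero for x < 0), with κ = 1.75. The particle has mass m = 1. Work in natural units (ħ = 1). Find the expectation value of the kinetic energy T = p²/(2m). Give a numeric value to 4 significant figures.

0.5104

T = −(ħ²/2m) d²/dx², so ⟨T⟩ = −(ħ²/2m) ∫ φ*·φ'' dx / ∫|φ|² dx; with m = 1.
Differentiate x²·exp(−κ·x) with the product rule; every integrand then reduces to terms xʲ·e^(−2κx) on [0, ∞), with ∫₀^∞ xʲ·e^(−2κx) dx = j!/(2κ)^(j+1).
State is unnormalized: ∫|φ|² dx = 0.045695, and ∫φ*·(−ħ²/2m · φ'') dx = 0.023324, so ⟨T⟩ = 0.023324 / 0.045695.
⟨T⟩ = 0.51042.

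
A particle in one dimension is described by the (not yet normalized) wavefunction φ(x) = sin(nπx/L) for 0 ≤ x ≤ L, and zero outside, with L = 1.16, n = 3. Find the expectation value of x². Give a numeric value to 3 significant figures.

0.441

⟨x²⟩ = ∫ x²·|φ|² dx / ∫|φ|² dx (integrals over the domain).
With sin²θ = (1 − cos2θ)/2 on 0 ≤ x ≤ L: ∫sin²(nπx/L) dx = L/2, ∫x·sin²(nπx/L) dx = L²/4, ∫x²·sin²(nπx/L) dx = L³·(1/6 − 1/(4n²π²)); higher powers xᵏ the same way, integrating xᵏ·cos(2nπx/L) by parts.
State is unnormalized: ∫|φ|² dx = 0.58000, and ∫φ*·x²·φ dx = 0.25576, so ⟨x²⟩ = 0.25576 / 0.58000.
⟨x²⟩ = 0.44096.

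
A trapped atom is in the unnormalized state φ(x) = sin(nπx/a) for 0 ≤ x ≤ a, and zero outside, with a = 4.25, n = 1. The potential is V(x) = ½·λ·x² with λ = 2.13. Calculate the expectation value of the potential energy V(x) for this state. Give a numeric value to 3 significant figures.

5.44

⟨V⟩ = ∫ V(x)·|φ|² dx / ∫|φ|² dx.
With sin²θ = (1 − cos2θ)/2 on 0 ≤ x ≤ a: ∫sin²(nπx/a) dx = a/2, ∫x·sin²(nπx/a) dx = a²/4, ∫x²·sin²(nπx/a) dx = a³·(1/6 − 1/(4n²π²)); higher powers xᵏ the same way, integrating xᵏ·cos(2nπx/a) by parts.
State is unnormalized: ∫|φ|² dx = 2.1250, and ∫φ*·V(x)·φ dx = 11.555, so ⟨V⟩ = 11.555 / 2.1250.
⟨V⟩ = 5.4377.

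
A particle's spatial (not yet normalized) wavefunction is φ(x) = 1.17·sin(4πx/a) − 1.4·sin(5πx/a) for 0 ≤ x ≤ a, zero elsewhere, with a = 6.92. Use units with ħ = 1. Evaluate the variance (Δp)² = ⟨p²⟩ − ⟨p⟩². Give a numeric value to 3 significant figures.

Compute ⟨p⟩ and ⟨p²⟩ separately; (Δp)² = ⟨p²⟩ − ⟨p⟩².
d²/dx² sin(jπx/a) = −(jπ/a)²·sin(jπx/a); on 0 ≤ x ≤ a, ∫sin²(jπx/a) dx = a/2 and ∫sin(jπx/a)·sin(lπx/a) dx = 0 for j ≠ l, so only diagonal terms survive in ∫|φ|² and ∫φ·φ″; ∫φ·φ′ dx = [φ²/2] between the walls = 0.
Normalization: ∫|φ|² dx = 11.518.
⟨p⟩ = 0.0000 and ⟨p²⟩ = 4.3898.
(Δp)² = 4.3898 − (0.0000)² = 4.3898.

4.39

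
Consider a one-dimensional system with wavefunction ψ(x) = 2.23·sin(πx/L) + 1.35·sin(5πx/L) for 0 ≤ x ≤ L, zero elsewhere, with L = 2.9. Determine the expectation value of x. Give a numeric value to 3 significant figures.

⟨x⟩ = ∫ x·|ψ|² dx / ∫|ψ|² dx (integrals over the domain).
On 0 ≤ x ≤ L (j ≠ l): ∫sin²(jπx/L) dx = L/2, ∫sin(jπx/L)·sin(lπx/L) dx = 0; diagonal moments ∫x·sin²(jπx/L) dx = L²/4, ∫x²·sin²(jπx/L) dx = L³·(1/6 − 1/(4j²π²)); cross terms ∫x·sin(jπx/L)·sin(lπx/L) dx = 0 for j + l even and −4jlL²/(π²(j² − l²)²) for j + l odd, ∫x²·sin(jπx/L)·sin(lπx/L) dx = (−1)^(j+l)·4jlL³/(π²(j² − l²)²); higher powers the same way via product-to-sum and parts.
State is unnormalized: ∫|ψ|² dx = 9.8533, and ∫ψ*·x·ψ dx = 14.287, so ⟨x⟩ = 14.287 / 9.8533.
⟨x⟩ = 1.4500.

1.45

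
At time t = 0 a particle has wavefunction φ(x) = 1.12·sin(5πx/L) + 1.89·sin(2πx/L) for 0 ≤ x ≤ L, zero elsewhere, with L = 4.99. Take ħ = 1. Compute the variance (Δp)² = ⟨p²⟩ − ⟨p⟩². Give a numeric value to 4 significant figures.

Compute ⟨p⟩ and ⟨p²⟩ separately; (Δp)² = ⟨p²⟩ − ⟨p⟩².
d²/dx² sin(jπx/L) = −(jπ/L)²·sin(jπx/L); on 0 ≤ x ≤ L, ∫sin²(jπx/L) dx = L/2 and ∫sin(jπx/L)·sin(lπx/L) dx = 0 for j ≠ l, so only diagonal terms survive in ∫|φ|² and ∫φ·φ″; ∫φ·φ′ dx = [φ²/2] between the walls = 0.
Normalization: ∫|φ|² dx = 12.042.
⟨p⟩ = 0.0000 and ⟨p²⟩ = 3.7488.
(Δp)² = 3.7488 − (0.0000)² = 3.7488.

3.749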